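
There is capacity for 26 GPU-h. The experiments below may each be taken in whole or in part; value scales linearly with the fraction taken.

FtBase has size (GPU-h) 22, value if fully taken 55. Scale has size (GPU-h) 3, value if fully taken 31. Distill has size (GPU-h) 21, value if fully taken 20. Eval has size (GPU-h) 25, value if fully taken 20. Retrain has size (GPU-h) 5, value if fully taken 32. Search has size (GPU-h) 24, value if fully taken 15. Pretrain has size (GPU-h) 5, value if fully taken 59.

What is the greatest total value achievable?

154.5

Rank by value-to-size ratio: Pretrain 59/5≈11.8, Scale 31/3≈10.3, Retrain 32/5≈6.4, FtBase 55/22≈2.5, Distill 20/21≈0.952, Eval 20/25≈0.8, Search 15/24≈0.625.
All 5 GPU-h of Pretrain fit (value 59) — 21 remain.
Take all of Scale (3 GPU-h, value 31) — 18 GPU-h left.
All 5 GPU-h of Retrain fit (value 32) — 13 remain.
Only 13 GPU-h remain; take 13/22 of FtBase for value 55×13/22 = 32.5.
Total value = 154.5.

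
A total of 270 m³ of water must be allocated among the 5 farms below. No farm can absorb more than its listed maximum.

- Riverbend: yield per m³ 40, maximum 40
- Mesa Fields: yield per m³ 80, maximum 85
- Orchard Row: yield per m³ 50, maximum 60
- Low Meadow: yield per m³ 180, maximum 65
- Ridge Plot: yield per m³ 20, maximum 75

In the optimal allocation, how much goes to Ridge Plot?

20

Rank by yield per m³: Low Meadow 180 > Mesa Fields 80 > Orchard Row 50 > Riverbend 40 > Ridge Plot 20.
Low Meadow: +65 to 65 (cap) → 205 left.
Mesa Fields: +85 to 85 (cap) → 120 left.
Give Orchard Row 60 to hit its cap of 60 → 60 left.
Give Riverbend 40 to hit its cap of 40 → 20 left.
Ridge Plot has room for 75 but only 20 remain, so it gets 20.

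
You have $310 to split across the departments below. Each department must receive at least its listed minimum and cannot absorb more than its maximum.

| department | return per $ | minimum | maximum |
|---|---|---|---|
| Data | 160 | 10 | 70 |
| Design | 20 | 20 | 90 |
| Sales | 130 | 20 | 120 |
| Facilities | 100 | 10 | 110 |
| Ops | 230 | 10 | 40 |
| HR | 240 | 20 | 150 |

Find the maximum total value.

Meeting every minimum uses 10+20+20+10+10+20 = 90 $, leaving 220.
Order the departments by return per $: HR 240 > Ops 230 > Data 160 > Sales 130 > Facilities 100 > Design 20.
Give HR 130 more to hit its cap of 150 ; 90 left.
Ops takes 30 more to reach its cap of 40 ; 60 left.
Give Data 60 more to hit its cap of 70 ; 0 left.
Total = 160×70 + 20×20 + 130×20 + 100×10 + 230×40 + 240×150 = 60400.

60400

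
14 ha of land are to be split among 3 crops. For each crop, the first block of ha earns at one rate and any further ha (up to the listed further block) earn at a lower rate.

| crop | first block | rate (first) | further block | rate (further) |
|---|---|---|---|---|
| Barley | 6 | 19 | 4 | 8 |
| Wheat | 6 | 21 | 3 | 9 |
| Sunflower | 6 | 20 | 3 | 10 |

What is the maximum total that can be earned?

284

Rank every tier by rate: Wheat/first 21 > Sunflower/first 20 > Barley/first 19 > Sunflower/second 10 > Wheat/second 9 > Barley/second 8.
Wheat first at 21: fill all 6 → 8 left.
Fill Sunflower first block (6 at 20) → 2 left.
2 remain; put them into Barley first at 19.
Total = 21×6 + 20×6 + 19×2 = 284.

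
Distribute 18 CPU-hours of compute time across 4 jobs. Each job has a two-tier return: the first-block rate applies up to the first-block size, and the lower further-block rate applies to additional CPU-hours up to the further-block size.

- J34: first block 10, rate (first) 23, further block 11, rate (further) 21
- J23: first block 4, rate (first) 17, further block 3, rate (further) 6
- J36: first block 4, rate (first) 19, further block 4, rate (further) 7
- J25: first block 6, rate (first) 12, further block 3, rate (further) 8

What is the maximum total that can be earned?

398

Order all 8 blocks by rate: J34/tier1 23 > J34/tier2 21 > J36/tier1 19 > J23/tier1 17 > J25/tier1 12 > J25/tier2 8 > J36/tier2 7 > J23/tier2 6.
J34 tier1 at 23: fill all 10 — 8 left.
8 remain; put them into J34 tier2 at 21.
Total = 23×10 + 21×8 = 398.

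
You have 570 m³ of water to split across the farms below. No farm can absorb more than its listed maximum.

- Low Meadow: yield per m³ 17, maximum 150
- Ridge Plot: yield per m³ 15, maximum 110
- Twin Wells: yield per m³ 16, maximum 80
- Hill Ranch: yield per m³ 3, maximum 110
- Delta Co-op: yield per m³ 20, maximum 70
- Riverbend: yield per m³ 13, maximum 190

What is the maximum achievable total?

8960

Highest yield per m³ first: Delta Co-op 20 > Low Meadow 17 > Twin Wells 16 > Ridge Plot 15 > Riverbend 13 > Hill Ranch 3.
Give Delta Co-op 70 to hit its cap of 70 — 500 left.
Low Meadow: +150 to 150 (cap) — 350 left.
Twin Wells takes 80 to reach its cap of 80 — 270 left.
Ridge Plot: +110 to 110 (cap) — 160 left.
Riverbend has room for 190 but only 160 remain, so it gets 160.
Total = 17×150 + 15×110 + 16×80 + 20×70 + 13×160 = 8960.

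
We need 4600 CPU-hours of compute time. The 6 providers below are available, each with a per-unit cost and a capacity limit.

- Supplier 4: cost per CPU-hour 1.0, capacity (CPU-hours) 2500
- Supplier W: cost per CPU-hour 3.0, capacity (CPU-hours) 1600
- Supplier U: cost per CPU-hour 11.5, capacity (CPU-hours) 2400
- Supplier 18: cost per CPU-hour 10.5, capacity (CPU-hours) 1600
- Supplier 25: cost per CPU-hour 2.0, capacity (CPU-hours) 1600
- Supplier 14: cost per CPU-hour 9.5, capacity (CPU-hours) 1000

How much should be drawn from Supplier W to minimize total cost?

500

Fill from the cheapest provider first.
Take 2500 from Supplier 4 at 1.0 ; need 2100 more.
Take 1600 from Supplier 25 at 2.0 ; need 500 more.
Supplier W at 3.0: take 500 of its 1600 ; requirement met.
Supplier 14, Supplier 18, Supplier U: unused.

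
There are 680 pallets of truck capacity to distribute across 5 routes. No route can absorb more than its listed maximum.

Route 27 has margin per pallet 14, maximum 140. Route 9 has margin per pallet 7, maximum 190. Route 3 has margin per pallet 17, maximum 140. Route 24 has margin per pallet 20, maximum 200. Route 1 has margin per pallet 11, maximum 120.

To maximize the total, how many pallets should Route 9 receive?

80

Order the routes by margin per pallet: Route 24 20 > Route 3 17 > Route 27 14 > Route 1 11 > Route 9 7.
Route 24: +200 to 200 (cap) — 480 left.
Give Route 3 140 to hit its cap of 140 — 340 left.
Give Route 27 140 to hit its cap of 140 — 200 left.
Give Route 1 120 to hit its cap of 120 — 80 left.
Route 9: +80 (room for 190) → 80. Pool exhausted.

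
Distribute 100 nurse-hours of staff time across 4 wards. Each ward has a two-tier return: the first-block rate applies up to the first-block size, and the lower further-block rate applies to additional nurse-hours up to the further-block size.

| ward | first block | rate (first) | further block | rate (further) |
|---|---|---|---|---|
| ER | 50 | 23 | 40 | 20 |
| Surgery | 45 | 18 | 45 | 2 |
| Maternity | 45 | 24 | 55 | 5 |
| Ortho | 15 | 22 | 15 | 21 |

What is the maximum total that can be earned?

Rank every tier by rate: Maternity/first 24 > ER/first 23 > Ortho/first 22 > Ortho/second 21 > ER/second 20 > Surgery/first 18 > Maternity/second 5 > Surgery/second 2.
Fill Maternity first block (45 at 24) ; 55 left.
ER/first (23): +50 ; 5 left.
5 remain; put them into Ortho first at 22.
Total = 24×45 + 23×50 + 22×5 = 2340.

2340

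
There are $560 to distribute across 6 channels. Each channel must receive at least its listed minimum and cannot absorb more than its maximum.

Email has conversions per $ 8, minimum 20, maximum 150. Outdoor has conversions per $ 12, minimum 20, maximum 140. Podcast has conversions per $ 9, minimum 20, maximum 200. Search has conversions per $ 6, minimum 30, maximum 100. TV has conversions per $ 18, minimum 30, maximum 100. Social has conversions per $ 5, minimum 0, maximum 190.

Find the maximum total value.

Meeting every minimum uses 20+20+20+30+30+0 = 120 $, leaving 440.
Highest conversions per $ first: TV 18 > Outdoor 12 > Podcast 9 > Email 8 > Search 6 > Social 5.
TV: +70 to 100 (cap) ; 370 left.
Give Outdoor 120 more to hit its cap of 140 ; 250 left.
Give Podcast 180 more to hit its cap of 200 ; 70 left.
Email has room for 130 more but only 70 remain, so it gets 90.
Total = 8×90 + 12×140 + 9×200 + 6×30 + 18×100 = 6180.

6180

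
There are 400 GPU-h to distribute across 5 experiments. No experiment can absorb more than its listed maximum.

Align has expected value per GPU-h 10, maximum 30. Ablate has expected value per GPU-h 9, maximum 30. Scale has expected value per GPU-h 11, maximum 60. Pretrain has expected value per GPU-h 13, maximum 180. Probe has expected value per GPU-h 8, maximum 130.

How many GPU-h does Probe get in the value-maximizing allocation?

100

Highest expected value per GPU-h first: Pretrain 13 > Scale 11 > Align 10 > Ablate 9 > Probe 8.
Pretrain takes 180 to reach its cap of 180 — 220 left.
Scale: +60 to 60 (cap) — 160 left.
Align: +30 to 30 (cap) — 130 left.
Ablate takes 30 to reach its cap of 30 — 100 left.
Probe: +100 (room for 130) → 100. Pool exhausted.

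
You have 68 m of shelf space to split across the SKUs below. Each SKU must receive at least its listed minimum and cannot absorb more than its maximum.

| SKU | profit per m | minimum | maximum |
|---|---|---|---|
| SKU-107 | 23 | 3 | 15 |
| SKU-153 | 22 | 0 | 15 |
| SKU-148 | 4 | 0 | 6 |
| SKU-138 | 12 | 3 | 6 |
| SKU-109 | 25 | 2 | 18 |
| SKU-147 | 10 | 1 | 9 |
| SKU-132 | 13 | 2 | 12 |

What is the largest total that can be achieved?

Meeting every minimum uses 3+0+0+3+2+1+2 = 11 m, leaving 57.
Order the SKUs by profit per m: SKU-109 25 > SKU-107 23 > SKU-153 22 > SKU-132 13 > SKU-138 12 > SKU-147 10 > SKU-148 4.
SKU-109 takes 16 more to reach its cap of 18 — 41 left.
SKU-107: +12 to 15 (cap) — 29 left.
Give SKU-153 15 more to hit its cap of 15 — 14 left.
SKU-132 takes 10 more to reach its cap of 12 — 4 left.
Give SKU-138 3 more to hit its cap of 6 — 1 left.
SKU-147 has room for 8 more but only 1 remain, so it gets 2.
Total = 23×15 + 22×15 + 12×6 + 25×18 + 10×2 + 13×12 = 1373.

1373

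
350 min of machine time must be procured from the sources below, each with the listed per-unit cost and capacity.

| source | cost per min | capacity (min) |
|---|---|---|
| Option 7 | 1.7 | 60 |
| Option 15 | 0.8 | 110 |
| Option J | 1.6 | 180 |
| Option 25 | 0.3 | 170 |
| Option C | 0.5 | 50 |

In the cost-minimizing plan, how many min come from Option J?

Fill from the cheapest source first.
Option 25 (0.3): use full 170 — 180 min to go.
Option C at 0.5: take all 50 min — 130 still needed.
Option 15 at 0.8: take all 110 min — 20 still needed.
Option J at 1.6: take 20 of its 180 — requirement met.
Option 7: unused.

20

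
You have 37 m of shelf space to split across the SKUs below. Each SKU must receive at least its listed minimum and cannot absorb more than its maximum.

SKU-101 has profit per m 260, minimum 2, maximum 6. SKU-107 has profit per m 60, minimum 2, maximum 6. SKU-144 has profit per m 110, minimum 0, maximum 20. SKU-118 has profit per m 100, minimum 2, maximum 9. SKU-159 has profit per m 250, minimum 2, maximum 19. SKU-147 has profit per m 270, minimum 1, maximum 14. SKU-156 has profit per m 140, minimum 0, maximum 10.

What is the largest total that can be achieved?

Meeting every minimum uses 2+2+0+2+2+1+0 = 9 m, leaving 28.
Highest profit per m first: SKU-147 270 > SKU-101 260 > SKU-159 250 > SKU-156 140 > SKU-144 110 > SKU-118 100 > SKU-107 60.
SKU-147 takes 13 more to reach its cap of 14 → 15 left.
SKU-101: +4 to 6 (cap) → 11 left.
SKU-159: +11 (room for 17) → 13. Pool exhausted.
Total = 260×6 + 60×2 + 100×2 + 250×13 + 270×14 = 8910.

8910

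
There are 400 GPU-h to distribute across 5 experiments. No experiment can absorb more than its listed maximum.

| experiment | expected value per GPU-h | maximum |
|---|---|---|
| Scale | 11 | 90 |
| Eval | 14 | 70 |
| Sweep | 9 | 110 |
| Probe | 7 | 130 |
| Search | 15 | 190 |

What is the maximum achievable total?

5270

Order the experiments by expected value per GPU-h: Search 15 > Eval 14 > Scale 11 > Sweep 9 > Probe 7.
Search takes 190 to reach its cap of 190 — 210 left.
Eval takes 70 to reach its cap of 70 — 140 left.
Scale takes 90 to reach its cap of 90 — 50 left.
Sweep: +50 (room for 110) → 50. Pool exhausted.
Total = 11×90 + 14×70 + 9×50 + 15×190 = 5270.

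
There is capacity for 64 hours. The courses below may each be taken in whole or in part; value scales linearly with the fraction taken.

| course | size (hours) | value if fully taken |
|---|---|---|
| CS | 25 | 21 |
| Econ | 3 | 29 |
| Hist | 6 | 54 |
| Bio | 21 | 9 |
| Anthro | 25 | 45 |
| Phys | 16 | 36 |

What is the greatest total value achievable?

Sort by value density: Econ 29/3≈9.67, Hist 54/6≈9, Phys 36/16≈2.25, Anthro 45/25≈1.8, CS 21/25≈0.84, Bio 9/21≈0.429.
All 3 hours of Econ fit (value 29) — 61 remain.
Take all of Hist (6 hours, value 54) — 55 hours left.
Take all of Phys (16 hours, value 36) — 39 hours left.
Take all of Anthro (25 hours, value 45) — 14 hours left.
Fill the last 14 hours with part of CS: 14/25 of it earns 11.76.
Total value = 175.76.

175.76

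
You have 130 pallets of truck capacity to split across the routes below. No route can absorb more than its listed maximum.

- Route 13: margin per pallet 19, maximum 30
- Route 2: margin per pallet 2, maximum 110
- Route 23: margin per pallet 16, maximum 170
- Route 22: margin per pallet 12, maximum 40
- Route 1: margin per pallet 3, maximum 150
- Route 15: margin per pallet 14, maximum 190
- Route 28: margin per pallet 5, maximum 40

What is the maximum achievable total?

Order the routes by margin per pallet: Route 13 19 > Route 23 16 > Route 15 14 > Route 22 12 > Route 28 5 > Route 1 3 > Route 2 2.
Route 13: +30 to 30 (cap) — 100 left.
Route 23: +100 (room for 170) → 100. Pool exhausted.
Total = 19×30 + 16×100 = 2170.

2170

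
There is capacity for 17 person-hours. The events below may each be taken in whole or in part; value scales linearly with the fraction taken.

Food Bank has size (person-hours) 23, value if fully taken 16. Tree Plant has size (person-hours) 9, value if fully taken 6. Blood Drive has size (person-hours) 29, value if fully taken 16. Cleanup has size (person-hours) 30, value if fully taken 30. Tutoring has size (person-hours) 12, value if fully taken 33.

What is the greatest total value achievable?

38

Best value per unit of size first: Tutoring 33/12≈2.75, Cleanup 30/30≈1, Food Bank 16/23≈0.696, Tree Plant 6/9≈0.667, Blood Drive 16/29≈0.552.
Take all of Tutoring (12 person-hours, value 33) → 5 person-hours left.
Fill the last 5 person-hours with part of Cleanup: 5/30 of it earns 5.
Total value = 38.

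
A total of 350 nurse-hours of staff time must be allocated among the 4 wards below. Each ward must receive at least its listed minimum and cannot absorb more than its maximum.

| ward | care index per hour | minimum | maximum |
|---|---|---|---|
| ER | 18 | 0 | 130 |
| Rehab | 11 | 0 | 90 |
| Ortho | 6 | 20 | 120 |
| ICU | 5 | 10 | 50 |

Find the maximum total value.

Meeting every minimum uses 0+0+20+10 = 30 nurse-hours, leaving 320.
Order the wards by care index per hour: ER 18 > Rehab 11 > Ortho 6 > ICU 5.
Give ER 130 more to hit its cap of 130 → 190 left.
Rehab takes 90 more to reach its cap of 90 → 100 left.
Ortho takes 100 more to reach its cap of 120 → 0 left.
Total = 18×130 + 11×90 + 6×120 + 5×10 = 4100.

4100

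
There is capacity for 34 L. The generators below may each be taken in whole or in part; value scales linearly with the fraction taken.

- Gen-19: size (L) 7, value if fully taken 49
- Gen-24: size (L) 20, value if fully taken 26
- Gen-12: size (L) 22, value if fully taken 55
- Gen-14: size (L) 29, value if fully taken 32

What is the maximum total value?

110.5

Best value per unit of size first: Gen-19 49/7≈7, Gen-12 55/22≈2.5, Gen-24 26/20≈1.3, Gen-14 32/29≈1.1.
All 7 L of Gen-19 fit (value 49) → 27 remain.
Gen-12: take in full, 22 L for value 55 → 5 left.
Fill the last 5 L with part of Gen-24: 5/20 of it earns 6.5.
Total value = 110.5.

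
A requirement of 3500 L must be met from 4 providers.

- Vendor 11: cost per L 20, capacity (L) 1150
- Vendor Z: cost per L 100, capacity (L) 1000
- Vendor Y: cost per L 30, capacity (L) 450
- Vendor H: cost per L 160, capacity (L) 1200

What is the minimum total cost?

Use providers in increasing cost order.
Take 1150 from Vendor 11 at 20 ; need 2350 more.
Vendor Y at 30: take all 450 L ; 1900 still needed.
Vendor Z at 100: take all 1000 L ; 900 still needed.
Vendor H at 160: take 900 of its 1200 ; requirement met.
Cost = 1150×20 + 450×30 + 1000×100 + 900×160 = 280500.

280500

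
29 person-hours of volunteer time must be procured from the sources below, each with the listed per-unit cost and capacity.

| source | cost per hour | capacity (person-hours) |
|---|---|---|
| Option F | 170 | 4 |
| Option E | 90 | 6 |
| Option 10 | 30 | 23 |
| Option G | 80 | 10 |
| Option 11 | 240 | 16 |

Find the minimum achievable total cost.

1170

Fill from the cheapest source first.
Option 10 at 30: take all 23 person-hours → 6 still needed.
Option G at 80: take 6 of its 10 → requirement met.
Option E, Option F, Option 11: unused.
Cost = 23×30 + 6×80 = 1170.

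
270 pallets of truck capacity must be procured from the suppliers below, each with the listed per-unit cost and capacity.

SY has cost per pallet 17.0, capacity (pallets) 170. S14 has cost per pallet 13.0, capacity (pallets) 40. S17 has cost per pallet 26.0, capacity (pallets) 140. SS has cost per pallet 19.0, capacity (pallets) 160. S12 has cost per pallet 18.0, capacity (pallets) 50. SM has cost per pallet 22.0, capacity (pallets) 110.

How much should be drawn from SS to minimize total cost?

Cheapest first:
Take 40 from S14 at 13.0 ; need 230 more.
SY at 17.0: take all 170 pallets ; 60 still needed.
S12 (18.0): use full 50 ; 10 pallets to go.
SS (19.0): take the remaining 10 ; done.
SM, S17: unused.

10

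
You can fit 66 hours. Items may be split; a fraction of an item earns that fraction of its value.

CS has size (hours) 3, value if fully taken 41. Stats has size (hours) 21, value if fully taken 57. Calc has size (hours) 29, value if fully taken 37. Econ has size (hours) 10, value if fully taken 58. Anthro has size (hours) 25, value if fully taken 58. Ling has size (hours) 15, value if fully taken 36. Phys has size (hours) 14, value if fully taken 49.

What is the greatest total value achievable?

Best value per unit of size first: CS 41/3≈13.7, Econ 58/10≈5.8, Phys 49/14≈3.5, Stats 57/21≈2.71, Ling 36/15≈2.4, Anthro 58/25≈2.32, Calc 37/29≈1.28.
CS: take in full, 3 hours for value 41 → 63 left.
Econ: take in full, 10 hours for value 58 → 53 left.
All 14 hours of Phys fit (value 49) → 39 remain.
Stats: take in full, 21 hours for value 57 → 18 left.
Take all of Ling (15 hours, value 36) → 3 hours left.
Only 3 hours remain; take 3/25 of Anthro for value 58×3/25 = 6.96.
Total value = 247.96.

247.96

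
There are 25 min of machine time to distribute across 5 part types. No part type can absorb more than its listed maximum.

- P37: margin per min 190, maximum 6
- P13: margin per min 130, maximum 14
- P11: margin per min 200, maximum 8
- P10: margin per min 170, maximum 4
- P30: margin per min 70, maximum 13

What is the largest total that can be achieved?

Rank by margin per min: P11 200 > P37 190 > P10 170 > P13 130 > P30 70.
P11: +8 to 8 (cap) — 17 left.
Give P37 6 to hit its cap of 6 — 11 left.
P10: +4 to 4 (cap) — 7 left.
P13 has room for 14 but only 7 remain, so it gets 7.
Total = 190×6 + 130×7 + 200×8 + 170×4 = 4330.

4330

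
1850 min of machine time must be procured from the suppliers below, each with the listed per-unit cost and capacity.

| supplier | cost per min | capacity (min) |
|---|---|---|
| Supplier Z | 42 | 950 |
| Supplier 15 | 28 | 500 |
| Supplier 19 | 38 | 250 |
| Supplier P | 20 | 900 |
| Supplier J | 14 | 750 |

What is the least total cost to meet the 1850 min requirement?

Cheapest first:
Supplier J at 14: take all 750 min ; 1100 still needed.
Take 900 from Supplier P at 20 ; need 200 more.
Take 200 from Supplier 15 at 28 to finish.
Supplier 19, Supplier Z: unused.
Cost = 750×14 + 900×20 + 200×28 = 34100.

34100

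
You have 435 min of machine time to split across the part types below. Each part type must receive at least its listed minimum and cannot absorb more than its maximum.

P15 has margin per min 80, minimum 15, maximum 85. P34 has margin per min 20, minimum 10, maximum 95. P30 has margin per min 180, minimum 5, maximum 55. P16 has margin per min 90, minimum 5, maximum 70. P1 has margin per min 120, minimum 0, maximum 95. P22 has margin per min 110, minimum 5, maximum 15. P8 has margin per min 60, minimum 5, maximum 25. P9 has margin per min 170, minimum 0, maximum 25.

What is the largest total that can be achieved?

Meeting every minimum uses 15+10+5+5+0+5+5+0 = 45 min, leaving 390.
Order the part types by margin per min: P30 180 > P9 170 > P1 120 > P22 110 > P16 90 > P15 80 > P8 60 > P34 20.
Give P30 50 more to hit its cap of 55 ; 340 left.
P9 takes 25 more to reach its cap of 25 ; 315 left.
P1 takes 95 more to reach its cap of 95 ; 220 left.
P22: +10 to 15 (cap) ; 210 left.
Give P16 65 more to hit its cap of 70 ; 145 left.
Give P15 70 more to hit its cap of 85 ; 75 left.
Give P8 20 more to hit its cap of 25 ; 55 left.
Only 55 left; P34 takes them to reach 65.
Total = 80×85 + 20×65 + 180×55 + 90×70 + 120×95 + 110×15 + 60×25 + 170×25 = 43100.

43100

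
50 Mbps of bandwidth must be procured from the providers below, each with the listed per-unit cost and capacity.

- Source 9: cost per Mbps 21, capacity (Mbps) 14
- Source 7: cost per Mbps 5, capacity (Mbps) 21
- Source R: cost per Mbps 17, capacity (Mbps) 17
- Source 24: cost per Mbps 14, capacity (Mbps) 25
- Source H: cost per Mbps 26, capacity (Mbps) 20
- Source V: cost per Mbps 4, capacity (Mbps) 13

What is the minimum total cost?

Use providers in increasing cost order.
Source V at 4: take all 13 Mbps — 37 still needed.
Source 7 at 5: take all 21 Mbps — 16 still needed.
Source 24 at 14: take 16 of its 25 — requirement met.
Source R, Source 9, Source H: unused.
Cost = 13×4 + 21×5 + 16×14 = 381.

381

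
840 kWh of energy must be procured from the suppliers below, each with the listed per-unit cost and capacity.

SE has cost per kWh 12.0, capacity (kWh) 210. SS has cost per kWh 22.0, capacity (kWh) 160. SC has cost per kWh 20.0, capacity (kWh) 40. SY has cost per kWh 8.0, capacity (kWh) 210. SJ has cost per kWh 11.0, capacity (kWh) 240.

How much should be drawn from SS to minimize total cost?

140

Fill from the cheapest supplier first.
Take 210 from SY at 8.0 ; need 630 more.
SJ (11.0): use full 240 ; 390 kWh to go.
Take 210 from SE at 12.0 ; need 180 more.
SC at 20.0: take all 40 kWh ; 140 still needed.
SS (22.0): take the remaining 140 ; done.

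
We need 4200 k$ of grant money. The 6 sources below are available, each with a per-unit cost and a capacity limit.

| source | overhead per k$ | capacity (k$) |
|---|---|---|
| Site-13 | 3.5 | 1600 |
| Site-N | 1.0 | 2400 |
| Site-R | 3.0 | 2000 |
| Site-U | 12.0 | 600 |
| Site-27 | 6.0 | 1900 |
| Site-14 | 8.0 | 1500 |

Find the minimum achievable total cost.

Use sources in increasing cost order.
Site-N (1.0): use full 2400 — 1800 k$ to go.
Site-R (3.0): take the remaining 1800 — done.
Site-13, Site-27, Site-14, Site-U: unused.
Cost = 2400×1.0 + 1800×3.0 = 7800.

7800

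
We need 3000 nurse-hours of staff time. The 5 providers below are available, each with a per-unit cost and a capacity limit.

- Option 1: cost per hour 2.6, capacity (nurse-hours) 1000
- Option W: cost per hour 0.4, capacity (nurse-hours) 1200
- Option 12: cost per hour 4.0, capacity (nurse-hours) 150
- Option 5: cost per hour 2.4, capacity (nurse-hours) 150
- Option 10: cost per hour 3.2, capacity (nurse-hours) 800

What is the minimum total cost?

Fill from the cheapest provider first.
Option W (0.4): use full 1200 — 1800 nurse-hours to go.
Take 150 from Option 5 at 2.4 — need 1650 more.
Take 1000 from Option 1 at 2.6 — need 650 more.
Option 10 at 3.2: take 650 of its 800 — requirement met.
Option 12: unused.
Cost = 1200×0.4 + 150×2.4 + 1000×2.6 + 650×3.2 = 5520.

5520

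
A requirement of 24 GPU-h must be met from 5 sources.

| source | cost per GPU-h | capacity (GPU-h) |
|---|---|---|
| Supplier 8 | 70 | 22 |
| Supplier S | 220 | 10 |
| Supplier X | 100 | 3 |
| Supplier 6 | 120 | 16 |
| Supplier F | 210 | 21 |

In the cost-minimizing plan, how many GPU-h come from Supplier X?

Fill from the cheapest source first.
Supplier 8 at 70: take all 22 GPU-h → 2 still needed.
Supplier X at 100: take 2 of its 3 → requirement met.
Supplier 6, Supplier F, Supplier S: unused.

2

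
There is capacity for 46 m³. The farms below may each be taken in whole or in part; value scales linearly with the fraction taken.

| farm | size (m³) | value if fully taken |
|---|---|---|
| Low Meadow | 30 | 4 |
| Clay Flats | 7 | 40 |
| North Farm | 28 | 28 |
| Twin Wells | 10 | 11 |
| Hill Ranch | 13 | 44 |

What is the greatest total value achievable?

Sort by value density: Clay Flats 40/7≈5.71, Hill Ranch 44/13≈3.38, Twin Wells 11/10≈1.1, North Farm 28/28≈1, Low Meadow 4/30≈0.133.
All 7 m³ of Clay Flats fit (value 40) → 39 remain.
Hill Ranch: take in full, 13 m³ for value 44 → 26 left.
Take all of Twin Wells (10 m³, value 11) → 16 m³ left.
Fill the last 16 m³ with part of North Farm: 16/28 of it earns 16.
Total value = 111.

111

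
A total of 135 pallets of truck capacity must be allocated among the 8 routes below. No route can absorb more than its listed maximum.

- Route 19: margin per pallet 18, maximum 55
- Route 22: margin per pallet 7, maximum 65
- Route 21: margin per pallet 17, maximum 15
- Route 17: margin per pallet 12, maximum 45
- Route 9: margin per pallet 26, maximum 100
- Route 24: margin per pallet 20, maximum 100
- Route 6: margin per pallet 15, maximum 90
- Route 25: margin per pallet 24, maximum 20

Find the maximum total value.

3380

Rank by margin per pallet: Route 9 26 > Route 25 24 > Route 24 20 > Route 19 18 > Route 21 17 > Route 6 15 > Route 17 12 > Route 22 7.
Give Route 9 100 to hit its cap of 100 → 35 left.
Give Route 25 20 to hit its cap of 20 → 15 left.
Only 15 left; Route 24 takes them to reach 15.
Total = 26×100 + 20×15 + 24×20 = 3380.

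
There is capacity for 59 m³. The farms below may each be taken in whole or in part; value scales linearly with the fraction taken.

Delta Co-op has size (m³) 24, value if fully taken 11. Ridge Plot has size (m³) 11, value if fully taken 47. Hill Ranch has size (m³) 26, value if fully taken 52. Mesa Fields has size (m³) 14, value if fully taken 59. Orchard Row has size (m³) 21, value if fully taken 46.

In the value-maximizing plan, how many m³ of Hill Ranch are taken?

Sort by value density: Ridge Plot 47/11≈4.27, Mesa Fields 59/14≈4.21, Orchard Row 46/21≈2.19, Hill Ranch 52/26≈2, Delta Co-op 11/24≈0.458.
Ridge Plot: take in full, 11 m³ for value 47 — 48 left.
All 14 m³ of Mesa Fields fit (value 59) — 34 remain.
Orchard Row: take in full, 21 m³ for value 46 — 13 left.
13 m³ left: a 13/26 share of Hill Ranch gives 52×13/26 = 26.

13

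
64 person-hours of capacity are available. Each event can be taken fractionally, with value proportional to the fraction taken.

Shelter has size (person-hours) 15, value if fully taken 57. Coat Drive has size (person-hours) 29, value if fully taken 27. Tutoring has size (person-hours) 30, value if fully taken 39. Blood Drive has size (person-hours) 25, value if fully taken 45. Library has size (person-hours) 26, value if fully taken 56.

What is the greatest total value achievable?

Sort by value density: Shelter 57/15≈3.8, Library 56/26≈2.15, Blood Drive 45/25≈1.8, Tutoring 39/30≈1.3, Coat Drive 27/29≈0.931.
Shelter: take in full, 15 person-hours for value 57 — 49 left.
All 26 person-hours of Library fit (value 56) — 23 remain.
23 person-hours left: a 23/25 share of Blood Drive gives 45×23/25 = 41.4.
Total value = 154.4.

154.4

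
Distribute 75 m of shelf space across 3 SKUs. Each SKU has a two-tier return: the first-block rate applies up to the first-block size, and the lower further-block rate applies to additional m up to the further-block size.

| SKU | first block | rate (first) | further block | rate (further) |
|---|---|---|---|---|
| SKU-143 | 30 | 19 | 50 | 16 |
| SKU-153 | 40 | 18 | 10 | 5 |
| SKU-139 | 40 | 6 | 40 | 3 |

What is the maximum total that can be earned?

1370

Treat each block as its own option and order by rate: SKU-143/first 19 > SKU-153/first 18 > SKU-143/second 16 > SKU-139/first 6 > SKU-153/second 5 > SKU-139/second 3.
SKU-143/first (19): +30 ; 45 left.
SKU-153/first (18): +40 ; 5 left.
SKU-143 second at 16: only 5 left, fill 5.
Total = 19×30 + 18×40 + 16×5 = 1370.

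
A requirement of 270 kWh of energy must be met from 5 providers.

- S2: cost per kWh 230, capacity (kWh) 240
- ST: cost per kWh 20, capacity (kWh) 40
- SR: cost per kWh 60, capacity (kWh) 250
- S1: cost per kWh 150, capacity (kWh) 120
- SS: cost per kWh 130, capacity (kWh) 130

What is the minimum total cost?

Use providers in increasing cost order.
ST (20): use full 40 — 230 kWh to go.
SR (60): take the remaining 230 — done.
SS, S1, S2: unused.
Cost = 40×20 + 230×60 = 14600.

14600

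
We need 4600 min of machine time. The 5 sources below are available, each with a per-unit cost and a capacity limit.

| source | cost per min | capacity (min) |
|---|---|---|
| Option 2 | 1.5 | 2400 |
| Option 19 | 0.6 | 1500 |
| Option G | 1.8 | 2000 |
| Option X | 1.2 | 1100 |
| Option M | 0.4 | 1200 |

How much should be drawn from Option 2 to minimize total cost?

800

Cheapest first:
Take 1200 from Option M at 0.4 → need 3400 more.
Take 1500 from Option 19 at 0.6 → need 1900 more.
Take 1100 from Option X at 1.2 → need 800 more.
Take 800 from Option 2 at 1.5 to finish.
Option G: unused.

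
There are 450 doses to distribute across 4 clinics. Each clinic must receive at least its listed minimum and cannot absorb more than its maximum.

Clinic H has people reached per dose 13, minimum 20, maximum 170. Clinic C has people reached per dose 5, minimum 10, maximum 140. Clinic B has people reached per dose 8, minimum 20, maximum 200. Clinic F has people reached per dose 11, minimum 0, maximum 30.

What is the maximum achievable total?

Meeting every minimum uses 20+10+20+0 = 50 doses, leaving 400.
Order the clinics by people reached per dose: Clinic H 13 > Clinic F 11 > Clinic B 8 > Clinic C 5.
Clinic H takes 150 more to reach its cap of 170 ; 250 left.
Give Clinic F 30 more to hit its cap of 30 ; 220 left.
Give Clinic B 180 more to hit its cap of 200 ; 40 left.
Clinic C: +40 (room for 130) → 50. Pool exhausted.
Total = 13×170 + 5×50 + 8×200 + 11×30 = 4390.

4390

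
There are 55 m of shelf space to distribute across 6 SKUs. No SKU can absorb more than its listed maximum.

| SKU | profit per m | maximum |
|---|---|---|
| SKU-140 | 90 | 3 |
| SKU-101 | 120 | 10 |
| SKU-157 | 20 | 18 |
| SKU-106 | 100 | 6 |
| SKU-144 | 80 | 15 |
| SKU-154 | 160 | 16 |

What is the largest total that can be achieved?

Rank by profit per m: SKU-154 160 > SKU-101 120 > SKU-106 100 > SKU-140 90 > SKU-144 80 > SKU-157 20.
Give SKU-154 16 to hit its cap of 16 ; 39 left.
Give SKU-101 10 to hit its cap of 10 ; 29 left.
Give SKU-106 6 to hit its cap of 6 ; 23 left.
Give SKU-140 3 to hit its cap of 3 ; 20 left.
SKU-144 takes 15 to reach its cap of 15 ; 5 left.
Only 5 left; SKU-157 takes them to reach 5.
Total = 90×3 + 120×10 + 20×5 + 100×6 + 80×15 + 160×16 = 5930.

5930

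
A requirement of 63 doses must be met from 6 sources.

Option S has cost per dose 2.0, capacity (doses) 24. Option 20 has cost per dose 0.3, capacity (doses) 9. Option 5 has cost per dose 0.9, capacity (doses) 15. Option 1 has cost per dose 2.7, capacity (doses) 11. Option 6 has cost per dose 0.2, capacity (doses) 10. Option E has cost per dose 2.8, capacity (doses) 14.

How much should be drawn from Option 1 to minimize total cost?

5

Use sources in increasing cost order.
Option 6 (0.2): use full 10 — 53 doses to go.
Option 20 (0.3): use full 9 — 44 doses to go.
Option 5 (0.9): use full 15 — 29 doses to go.
Option S at 2.0: take all 24 doses — 5 still needed.
Option 1 (2.7): take the remaining 5 — done.
Option E: unused.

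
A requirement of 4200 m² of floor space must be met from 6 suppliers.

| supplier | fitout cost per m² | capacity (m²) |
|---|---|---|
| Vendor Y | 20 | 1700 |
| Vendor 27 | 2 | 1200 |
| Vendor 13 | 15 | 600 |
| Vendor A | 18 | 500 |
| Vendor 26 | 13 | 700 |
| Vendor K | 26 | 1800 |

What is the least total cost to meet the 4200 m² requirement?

Fill from the cheapest supplier first.
Vendor 27 at 2: take all 1200 m² ; 3000 still needed.
Take 700 from Vendor 26 at 13 ; need 2300 more.
Take 600 from Vendor 13 at 15 ; need 1700 more.
Vendor A at 18: take all 500 m² ; 1200 still needed.
Vendor Y at 20: take 1200 of its 1700 ; requirement met.
Vendor K: unused.
Cost = 1200×2 + 700×13 + 600×15 + 500×18 + 1200×20 = 53500.

53500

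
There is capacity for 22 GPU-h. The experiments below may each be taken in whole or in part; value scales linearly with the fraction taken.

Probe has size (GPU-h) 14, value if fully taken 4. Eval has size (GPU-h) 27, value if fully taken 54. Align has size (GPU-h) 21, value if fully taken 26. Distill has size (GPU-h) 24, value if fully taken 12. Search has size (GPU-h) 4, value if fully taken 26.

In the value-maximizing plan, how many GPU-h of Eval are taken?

18

Best value per unit of size first: Search 26/4≈6.5, Eval 54/27≈2, Align 26/21≈1.24, Distill 12/24≈0.5, Probe 4/14≈0.286.
Search: take in full, 4 GPU-h for value 26 → 18 left.
Only 18 GPU-h remain; take 18/27 of Eval for value 54×18/27 = 36.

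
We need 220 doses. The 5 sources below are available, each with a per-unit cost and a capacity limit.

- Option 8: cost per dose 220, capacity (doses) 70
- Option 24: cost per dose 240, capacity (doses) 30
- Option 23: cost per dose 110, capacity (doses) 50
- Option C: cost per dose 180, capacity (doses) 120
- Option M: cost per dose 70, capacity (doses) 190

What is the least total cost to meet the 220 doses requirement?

16600

Cheapest first:
Option M at 70: take all 190 doses — 30 still needed.
Option 23 at 110: take 30 of its 50 — requirement met.
Option C, Option 8, Option 24: unused.
Cost = 190×70 + 30×110 = 16600.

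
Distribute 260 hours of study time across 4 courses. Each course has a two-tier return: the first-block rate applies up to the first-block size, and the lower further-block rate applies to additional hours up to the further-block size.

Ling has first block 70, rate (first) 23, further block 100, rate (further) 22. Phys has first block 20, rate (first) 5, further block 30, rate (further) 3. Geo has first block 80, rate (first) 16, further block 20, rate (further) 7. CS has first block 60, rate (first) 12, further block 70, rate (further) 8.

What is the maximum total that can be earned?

5210

Order all 8 blocks by rate: Ling/T1 23 > Ling/T2 22 > Geo/T1 16 > CS/T1 12 > CS/T2 8 > Geo/T2 7 > Phys/T1 5 > Phys/T2 3.
Ling/T1 (23): +70 → 190 left.
Ling T2 at 22: fill all 100 → 90 left.
Geo/T1 (16): +80 → 10 left.
CS/T1: +10 of 60 at 12; pool empty.
Total = 23×70 + 22×100 + 16×80 + 12×10 = 5210.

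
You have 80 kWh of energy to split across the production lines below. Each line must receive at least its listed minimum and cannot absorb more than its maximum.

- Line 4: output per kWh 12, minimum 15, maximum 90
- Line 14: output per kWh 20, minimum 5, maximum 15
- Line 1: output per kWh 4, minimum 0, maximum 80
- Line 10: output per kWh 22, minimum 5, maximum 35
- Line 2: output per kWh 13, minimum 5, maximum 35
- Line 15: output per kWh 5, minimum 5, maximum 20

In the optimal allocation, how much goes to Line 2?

10

Meeting every minimum uses 15+5+0+5+5+5 = 35 kWh, leaving 45.
Order the production lines by output per kWh: Line 10 22 > Line 14 20 > Line 2 13 > Line 4 12 > Line 15 5 > Line 1 4.
Line 10: +30 to 35 (cap) → 15 left.
Line 14 takes 10 more to reach its cap of 15 → 5 left.
Only 5 left; Line 2 takes them to reach 10.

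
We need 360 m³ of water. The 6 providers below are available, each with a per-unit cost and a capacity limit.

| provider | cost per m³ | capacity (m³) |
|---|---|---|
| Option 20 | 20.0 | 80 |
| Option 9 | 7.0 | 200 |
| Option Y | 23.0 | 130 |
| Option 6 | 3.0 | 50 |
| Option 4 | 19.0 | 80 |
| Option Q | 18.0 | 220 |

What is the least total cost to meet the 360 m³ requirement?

3530

Fill from the cheapest provider first.
Take 50 from Option 6 at 3.0 — need 310 more.
Option 9 at 7.0: take all 200 m³ — 110 still needed.
Option Q at 18.0: take 110 of its 220 — requirement met.
Option 4, Option 20, Option Y: unused.
Cost = 50×3.0 + 200×7.0 + 110×18.0 = 3530.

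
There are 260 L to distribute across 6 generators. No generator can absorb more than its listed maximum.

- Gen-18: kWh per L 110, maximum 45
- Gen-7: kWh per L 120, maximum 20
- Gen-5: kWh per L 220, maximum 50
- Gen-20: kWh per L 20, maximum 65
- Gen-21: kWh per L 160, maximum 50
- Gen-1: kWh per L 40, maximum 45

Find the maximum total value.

Order the generators by kWh per L: Gen-5 220 > Gen-21 160 > Gen-7 120 > Gen-18 110 > Gen-1 40 > Gen-20 20.
Give Gen-5 50 to hit its cap of 50 ; 210 left.
Gen-21 takes 50 to reach its cap of 50 ; 160 left.
Gen-7 takes 20 to reach its cap of 20 ; 140 left.
Gen-18: +45 to 45 (cap) ; 95 left.
Gen-1: +45 to 45 (cap) ; 50 left.
Gen-20: +50 (room for 65) → 50. Pool exhausted.
Total = 110×45 + 120×20 + 220×50 + 20×50 + 160×50 + 40×45 = 29150.

29150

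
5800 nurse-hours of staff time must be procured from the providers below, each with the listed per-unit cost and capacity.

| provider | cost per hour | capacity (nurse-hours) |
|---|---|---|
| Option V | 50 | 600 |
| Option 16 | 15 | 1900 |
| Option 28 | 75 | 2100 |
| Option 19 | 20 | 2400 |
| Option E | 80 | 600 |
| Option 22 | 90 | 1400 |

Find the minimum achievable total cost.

174000

Use providers in increasing cost order.
Take 1900 from Option 16 at 15 ; need 3900 more.
Option 19 at 20: take all 2400 nurse-hours ; 1500 still needed.
Take 600 from Option V at 50 ; need 900 more.
Option 28 (75): take the remaining 900 ; done.
Option E, Option 22: unused.
Cost = 1900×15 + 2400×20 + 600×50 + 900×75 = 174000.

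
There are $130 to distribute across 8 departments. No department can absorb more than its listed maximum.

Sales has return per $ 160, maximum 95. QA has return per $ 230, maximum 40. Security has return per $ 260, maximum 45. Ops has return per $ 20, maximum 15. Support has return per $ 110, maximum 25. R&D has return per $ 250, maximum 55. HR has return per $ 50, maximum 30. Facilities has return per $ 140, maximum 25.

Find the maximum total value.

32350

Order the departments by return per $: Security 260 > R&D 250 > QA 230 > Sales 160 > Facilities 140 > Support 110 > HR 50 > Ops 20.
Give Security 45 to hit its cap of 45 ; 85 left.
Give R&D 55 to hit its cap of 55 ; 30 left.
Only 30 left; QA takes them to reach 30.
Total = 230×30 + 260×45 + 250×55 = 32350.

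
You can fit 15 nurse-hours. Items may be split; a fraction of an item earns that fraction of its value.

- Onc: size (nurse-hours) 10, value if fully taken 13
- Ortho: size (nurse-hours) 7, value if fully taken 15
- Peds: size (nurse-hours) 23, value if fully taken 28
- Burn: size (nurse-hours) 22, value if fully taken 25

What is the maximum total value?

25.4

Sort by value density: Ortho 15/7≈2.14, Onc 13/10≈1.3, Peds 28/23≈1.22, Burn 25/22≈1.14.
Ortho: take in full, 7 nurse-hours for value 15 → 8 left.
Fill the last 8 nurse-hours with part of Onc: 8/10 of it earns 10.4.
Total value = 25.4.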